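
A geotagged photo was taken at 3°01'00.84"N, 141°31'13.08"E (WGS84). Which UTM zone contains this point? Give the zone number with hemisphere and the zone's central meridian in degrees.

UTM zone = ⌊(λ + 180)/6⌋ + 1; 141.5203° ∈ [138°, 144°) → zone 54.
Hemisphere: N (φ ≥ 0).
Central meridian λ₀ = 6×54 − 183 = 141°.

Zone 54N, central meridian 141°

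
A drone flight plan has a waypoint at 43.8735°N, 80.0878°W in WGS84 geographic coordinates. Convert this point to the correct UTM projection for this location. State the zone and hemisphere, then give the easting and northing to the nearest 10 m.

Zone 17N: E 573290 m, N 4858230 m

Longitude -80.0878° lies in the 6° band [-84°, -78°), giving zone 17; latitude is north of the equator, so 17N.
Zone 17 central meridian λ₀ = 6×17 − 183 = -81°; Δλ = +0.9122°.
Transverse Mercator on WGS84 with k₀ = 0.9996 gives E = 573290.159 m, N = 4858227.290 m.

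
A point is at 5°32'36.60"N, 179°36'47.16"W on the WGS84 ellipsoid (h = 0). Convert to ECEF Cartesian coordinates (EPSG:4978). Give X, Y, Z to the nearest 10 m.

X -6348360 m, Y -42870 m, Z 612030 m

WGS84: a = 6378137 m, e² = 0.006694380; N(φ) = a/√(1−e²sin²φ) = 6378336.233 m.
X = (N+h)·cosφ·cosλ = -6348360.930 m; Y = (N+h)·cosφ·sinλ = -42869.094 m; Z = (N(1−e²)+h)·sinφ = 612031.729 m.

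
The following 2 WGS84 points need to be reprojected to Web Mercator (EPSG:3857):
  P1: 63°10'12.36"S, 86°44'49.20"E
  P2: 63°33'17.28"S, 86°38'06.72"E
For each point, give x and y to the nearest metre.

Web Mercator: x = R·λ, y = R·ln tan(π/4+φ/2), R = 6378137 m.
P1 (-63.1701°, 86.7470°) → (9656631.868, -9142081.856) m.
P2 (-63.5548°, 86.6352°) → (9644186.349, -9237600.549) m.

P1: x 9656632 m, y -9142082 m; P2: x 9644186 m, y -9237601 m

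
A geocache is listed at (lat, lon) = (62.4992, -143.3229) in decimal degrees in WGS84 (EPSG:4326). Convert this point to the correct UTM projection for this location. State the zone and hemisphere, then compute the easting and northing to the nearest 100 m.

Zone 7N: E 380300 m, N 6931900 m

Longitude -143.3229° lies in the 6° band [-144°, -138°), giving zone 7; latitude is north of the equator, so 7N.
Zone 7 central meridian λ₀ = 6×7 − 183 = -141°; Δλ = -2.3229°.
Transverse Mercator on WGS84 with k₀ = 0.9996 gives E = 380346.963 m, N = 6931945.396 m.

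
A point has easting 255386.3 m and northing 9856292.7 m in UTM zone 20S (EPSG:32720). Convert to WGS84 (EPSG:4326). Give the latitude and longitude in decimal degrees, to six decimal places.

Zone 20S: λ₀ = -63°, k₀ = 0.9996, false easting 500000 m, false northing 10000000 m.
Meridian distance M = (N − FN)/k₀ = -143764.8 m.
Inverse transverse Mercator on WGS84 gives φ = -1.29919982°, λ = -65.19830043°.

lat -1.299200°, lon -65.198300°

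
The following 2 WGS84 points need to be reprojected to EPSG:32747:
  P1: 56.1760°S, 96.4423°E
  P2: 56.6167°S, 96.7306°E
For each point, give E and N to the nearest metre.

P1: E 341228 m, N 3771387 m; P2: E 360739 m, N 3722977 m

UTM zone 47S: λ₀ = 99°, k₀ = 0.9996.
P1 (-56.1760°, 96.4423°) → (341227.573, 3771386.978) m.
P2 (-56.6167°, 96.7306°) → (360738.915, 3722976.522) m.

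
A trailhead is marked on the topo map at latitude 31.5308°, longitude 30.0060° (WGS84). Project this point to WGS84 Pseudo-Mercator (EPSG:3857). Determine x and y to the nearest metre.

x 3340253 m, y 3701877 m

Web Mercator is spherical with R = a = 6378137 m.
x = R·λ = 6378137 × 0.523703495 = 3340252.641 m.
y = R·ln tan(π/4 + φ/2) = 6378137 × 0.580401016 = 3701877.197 m.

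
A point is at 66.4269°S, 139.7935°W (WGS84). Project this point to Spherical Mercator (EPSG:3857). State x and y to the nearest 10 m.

x -15561740 m, y -9994670 m

Web Mercator is spherical with R = a = 6378137 m.
x = R·λ = 6378137 × -2.439856848 = -15561741.236 m.
y = R·ln tan(π/4 + φ/2) = 6378137 × -1.567020850 = -9994673.662 m.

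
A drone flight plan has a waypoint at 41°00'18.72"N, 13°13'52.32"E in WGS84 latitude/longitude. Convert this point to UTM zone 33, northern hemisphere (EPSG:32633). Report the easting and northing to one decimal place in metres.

E 351249.6 m, N 4540841.1 m

Zone 33 central meridian λ₀ = 6×33 − 183 = 15°; Δλ = -1.7688°.
Transverse Mercator on WGS84 with k₀ = 0.9996 gives E = 351249.571 m, N = 4540841.081 m.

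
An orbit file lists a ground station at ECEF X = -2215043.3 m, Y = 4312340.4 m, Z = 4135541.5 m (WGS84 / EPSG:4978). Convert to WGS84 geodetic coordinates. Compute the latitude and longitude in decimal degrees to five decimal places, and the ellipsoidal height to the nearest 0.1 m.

λ = atan2(Y, X) = 117.18740050°; p = √(X²+Y²) = 4847958.0 m.
Bowring's method on WGS84 (a = 6378137 m, b = 6356752.314 m) gives φ = 40.65579985°, h = 3132.993 m.

lat 40.65580°, lon 117.18740°, h 3133.0 m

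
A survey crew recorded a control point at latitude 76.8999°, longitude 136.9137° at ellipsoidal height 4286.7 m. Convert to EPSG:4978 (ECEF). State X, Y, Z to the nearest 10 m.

WGS84: a = 6378137 m, e² = 0.006694380; N(φ) = a/√(1−e²sin²φ) = 6398486.084 m.
X = (N+h)·cosφ·cosλ = -1059854.188 m; Y = (N+h)·cosφ·sinλ = 991318.773 m; Z = (N(1−e²)+h)·sinφ = 6194425.113 m.

X -1059850 m, Y 991320 m, Z 6194430 m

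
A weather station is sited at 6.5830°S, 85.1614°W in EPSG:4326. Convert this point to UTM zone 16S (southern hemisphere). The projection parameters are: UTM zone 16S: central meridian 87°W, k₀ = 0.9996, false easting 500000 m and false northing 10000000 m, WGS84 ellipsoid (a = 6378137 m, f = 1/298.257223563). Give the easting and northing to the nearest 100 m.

Zone 16 central meridian λ₀ = 6×16 − 183 = -87°; Δλ = +1.8386°.
Transverse Mercator on WGS84 with k₀ = 0.9996 gives E = 703284.393 m, N = 9271974.617 m.

E 703300 m, N 9272000 m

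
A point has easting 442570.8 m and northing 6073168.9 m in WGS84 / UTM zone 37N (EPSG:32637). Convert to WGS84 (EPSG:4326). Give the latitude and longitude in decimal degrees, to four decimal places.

Zone 37N: λ₀ = 39°, k₀ = 0.9996, false easting 500000 m.
Meridian distance M = (N − FN)/k₀ = 6075599.1 m.
Inverse transverse Mercator on WGS84 gives φ = 54.80239962°, λ = 38.10660034°.

lat 54.8024°, lon 38.1066°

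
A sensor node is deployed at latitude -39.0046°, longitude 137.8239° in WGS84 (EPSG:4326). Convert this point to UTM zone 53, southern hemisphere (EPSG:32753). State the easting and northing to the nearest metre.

Zone 53 central meridian λ₀ = 6×53 − 183 = 135°; Δλ = +2.8239°.
Transverse Mercator on WGS84 with k₀ = 0.9996 gives E = 744531.399 m, N = 5678918.561 m.

E 744531 m, N 5678919 m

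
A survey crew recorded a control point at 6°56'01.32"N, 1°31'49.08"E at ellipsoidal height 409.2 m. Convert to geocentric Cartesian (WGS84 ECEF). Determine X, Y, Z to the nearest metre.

X 6329947 m, Y 169105 m, Z 764906 m

WGS84: a = 6378137 m, e² = 0.006694380; N(φ) = a/√(1−e²sin²φ) = 6378448.150 m.
X = (N+h)·cosφ·cosλ = 6329947.199 m; Y = (N+h)·cosφ·sinλ = 169105.339 m; Z = (N(1−e²)+h)·sinφ = 764905.596 m.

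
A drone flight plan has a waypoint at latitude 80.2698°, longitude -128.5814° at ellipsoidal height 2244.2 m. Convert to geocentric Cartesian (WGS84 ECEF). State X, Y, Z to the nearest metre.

X -674678 m, Y -845718 m, Z 6266916 m

WGS84: a = 6378137 m, e² = 0.006694380; N(φ) = a/√(1−e²sin²φ) = 6398977.731 m.
X = (N+h)·cosφ·cosλ = -674678.079 m; Y = (N+h)·cosφ·sinλ = -845717.572 m; Z = (N(1−e²)+h)·sinφ = 6266916.346 m.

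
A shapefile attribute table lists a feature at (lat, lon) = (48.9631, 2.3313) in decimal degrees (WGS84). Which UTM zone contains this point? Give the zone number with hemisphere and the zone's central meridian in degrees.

Zone 31N, central meridian 3°

UTM zone = ⌊(λ + 180)/6⌋ + 1; 2.3313° ∈ [0°, 6°) → zone 31.
Hemisphere: N (φ ≥ 0).
Central meridian λ₀ = 6×31 − 183 = 3°.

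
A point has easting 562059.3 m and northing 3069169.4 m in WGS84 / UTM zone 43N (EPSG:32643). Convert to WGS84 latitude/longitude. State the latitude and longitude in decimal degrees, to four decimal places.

Zone 43N: λ₀ = 75°, k₀ = 0.9996, false easting 500000 m.
Meridian distance M = (N − FN)/k₀ = 3070397.6 m.
Inverse transverse Mercator on WGS84 gives φ = 27.74550009°, λ = 75.62970043°.

lat 27.7455°, lon 75.6297°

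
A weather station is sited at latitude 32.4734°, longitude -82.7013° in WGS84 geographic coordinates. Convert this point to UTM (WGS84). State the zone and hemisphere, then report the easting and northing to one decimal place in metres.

Zone 17N: E 340124.2 m, N 3594185.1 m

Longitude -82.7013° lies in the 6° band [-84°, -78°), giving zone 17; latitude is north of the equator, so 17N.
Zone 17 central meridian λ₀ = 6×17 − 183 = -81°; Δλ = -1.7013°.
Transverse Mercator on WGS84 with k₀ = 0.9996 gives E = 340124.238 m, N = 3594185.121 m.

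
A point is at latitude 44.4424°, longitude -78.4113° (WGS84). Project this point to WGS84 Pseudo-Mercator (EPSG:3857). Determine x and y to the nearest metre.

x -8728706 m, y 5534162 m

Web Mercator is spherical with R = a = 6378137 m.
x = R·λ = 6378137 × -1.368535356 = -8728705.988 m.
y = R·ln tan(π/4 + φ/2) = 6378137 × 0.867676848 = 5534161.807 m.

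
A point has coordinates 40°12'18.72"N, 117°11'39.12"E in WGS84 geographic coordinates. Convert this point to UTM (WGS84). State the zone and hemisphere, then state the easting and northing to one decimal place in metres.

Longitude 117.1942° lies in the 6° band [114°, 120°), giving zone 50; latitude is north of the equator, so 50N.
Zone 50 central meridian λ₀ = 6×50 − 183 = 117°; Δλ = +0.1942°.
Transverse Mercator on WGS84 with k₀ = 0.9996 gives E = 516527.132 m, N = 4450550.897 m.

Zone 50N: E 516527.1 m, N 4450550.9 m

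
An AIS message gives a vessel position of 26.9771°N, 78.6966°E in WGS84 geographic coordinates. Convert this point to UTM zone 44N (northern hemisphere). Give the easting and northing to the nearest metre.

E 271385 m, N 2985984 m

Zone 44 central meridian λ₀ = 6×44 − 183 = 81°; Δλ = -2.3034°.
Transverse Mercator on WGS84 with k₀ = 0.9996 gives E = 271384.968 m, N = 2985984.219 m.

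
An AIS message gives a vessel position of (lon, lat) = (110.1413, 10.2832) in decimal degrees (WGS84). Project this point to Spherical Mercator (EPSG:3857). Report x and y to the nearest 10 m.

x 12260870 m, y 1150920 m

Web Mercator is spherical with R = a = 6378137 m.
x = R·λ = 6378137 × 1.922328327 = 12260873.431 m.
y = R·ln tan(π/4 + φ/2) = 6378137 × 0.180447061 = 1150916.078 m.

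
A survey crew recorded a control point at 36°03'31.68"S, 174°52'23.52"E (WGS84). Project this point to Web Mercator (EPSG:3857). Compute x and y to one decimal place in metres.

x 19466795.6 m, y -4308715.2 m

Web Mercator is spherical with R = a = 6378137 m.
x = R·λ = 6378137 × 3.052113113 = 19466795.577 m.
y = R·ln tan(π/4 + φ/2) = 6378137 × -0.675544470 = -4308715.181 m.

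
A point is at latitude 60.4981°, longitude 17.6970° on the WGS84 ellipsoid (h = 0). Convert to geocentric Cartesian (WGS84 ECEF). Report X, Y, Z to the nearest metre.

X 2999908 m, Y 957220 m, Z 5528016 m

WGS84: a = 6378137 m, e² = 0.006694380; N(φ) = a/√(1−e²sin²φ) = 6394370.308 m.
X = (N+h)·cosφ·cosλ = 2999907.911 m; Y = (N+h)·cosφ·sinλ = 957219.669 m; Z = (N(1−e²)+h)·sinφ = 5528016.153 m.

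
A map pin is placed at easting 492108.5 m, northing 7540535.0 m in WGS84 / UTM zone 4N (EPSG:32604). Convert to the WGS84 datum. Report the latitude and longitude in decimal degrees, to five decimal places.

lat 67.97900°, lon -159.18860°

Zone 4N: λ₀ = -159°, k₀ = 0.9996, false easting 500000 m.
Meridian distance M = (N − FN)/k₀ = 7543552.4 m.
Inverse transverse Mercator on WGS84 gives φ = 67.97899975°, λ = -159.18859951°.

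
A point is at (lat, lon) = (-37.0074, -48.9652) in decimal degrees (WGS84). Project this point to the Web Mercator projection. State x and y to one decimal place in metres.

x -5450781.1 m, y -4440138.3 m

Web Mercator is spherical with R = a = 6378137 m.
x = R·λ = 6378137 × -0.854603959 = -5450781.131 m.
y = R·ln tan(π/4 + φ/2) = 6378137 × -0.696149722 = -4440138.302 m.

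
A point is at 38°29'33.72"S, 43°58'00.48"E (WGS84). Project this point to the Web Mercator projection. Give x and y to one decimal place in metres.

x 4894361.8 m, y -4649263.5 m

Web Mercator is spherical with R = a = 6378137 m.
x = R·λ = 6378137 × 0.767365422 = 4894361.788 m.
y = R·ln tan(π/4 + φ/2) = 6378137 × -0.728937545 = -4649263.525 m.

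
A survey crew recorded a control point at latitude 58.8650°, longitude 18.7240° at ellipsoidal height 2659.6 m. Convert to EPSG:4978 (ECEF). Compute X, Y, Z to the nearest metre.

WGS84: a = 6378137 m, e² = 0.006694380; N(φ) = a/√(1−e²sin²φ) = 6393836.057 m.
X = (N+h)·cosφ·cosλ = 3132309.907 m; Y = (N+h)·cosφ·sinλ = 1061690.999 m; Z = (N(1−e²)+h)·sinφ = 5438452.276 m.

X 3132310 m, Y 1061691 m, Z 5438452 m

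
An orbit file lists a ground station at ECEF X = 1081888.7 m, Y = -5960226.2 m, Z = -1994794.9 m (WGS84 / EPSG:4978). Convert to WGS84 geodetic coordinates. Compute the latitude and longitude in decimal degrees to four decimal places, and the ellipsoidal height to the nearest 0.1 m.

lat -18.3415°, lon -79.7118°, h 1580.7 m

λ = atan2(Y, X) = -79.71179983°; p = √(X²+Y²) = 6057621.6 m.
Bowring's method on WGS84 (a = 6378137 m, b = 6356752.314 m) gives φ = -18.34149993°, h = 1580.656 m.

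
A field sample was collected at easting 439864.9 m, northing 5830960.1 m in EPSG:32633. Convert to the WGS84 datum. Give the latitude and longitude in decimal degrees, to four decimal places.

lat 52.6253°, lon 14.1116°

Zone 33N: λ₀ = 15°, k₀ = 0.9996, false easting 500000 m.
Meridian distance M = (N − FN)/k₀ = 5833293.4 m.
Inverse transverse Mercator on WGS84 gives φ = 52.62530028°, λ = 14.11159989°.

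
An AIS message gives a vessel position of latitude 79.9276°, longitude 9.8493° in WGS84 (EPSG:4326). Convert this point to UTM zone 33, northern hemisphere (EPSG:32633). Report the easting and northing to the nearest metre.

E 399562 m, N 8877953 m

Zone 33 central meridian λ₀ = 6×33 − 183 = 15°; Δλ = -5.1507°.
Transverse Mercator on WGS84 with k₀ = 0.9996 gives E = 399561.740 m, N = 8877953.020 m.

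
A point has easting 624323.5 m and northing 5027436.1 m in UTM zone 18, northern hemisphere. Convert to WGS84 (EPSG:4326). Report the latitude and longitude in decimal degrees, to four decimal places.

Zone 18N: λ₀ = -75°, k₀ = 0.9996, false easting 500000 m.
Meridian distance M = (N − FN)/k₀ = 5029447.9 m.
Inverse transverse Mercator on WGS84 gives φ = 45.38940002°, λ = -73.41179987°.

lat 45.3894°, lon -73.4118°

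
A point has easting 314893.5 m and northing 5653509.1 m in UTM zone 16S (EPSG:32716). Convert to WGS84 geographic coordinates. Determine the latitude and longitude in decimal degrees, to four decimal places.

lat -39.2480°, lon -89.1451°

Zone 16S: λ₀ = -87°, k₀ = 0.9996, false easting 500000 m, false northing 10000000 m.
Meridian distance M = (N − FN)/k₀ = -4348230.2 m.
Inverse transverse Mercator on WGS84 gives φ = -39.24800034°, λ = -89.14509973°.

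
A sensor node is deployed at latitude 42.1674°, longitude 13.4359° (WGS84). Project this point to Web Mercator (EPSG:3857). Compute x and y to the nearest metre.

Web Mercator is spherical with R = a = 6378137 m.
x = R·λ = 6378137 × 0.234500693 = 1495677.546 m.
y = R·ln tan(π/4 + φ/2) = 6378137 × 0.813103925 = 5186088.229 m.

x 1495678 m, y 5186088 m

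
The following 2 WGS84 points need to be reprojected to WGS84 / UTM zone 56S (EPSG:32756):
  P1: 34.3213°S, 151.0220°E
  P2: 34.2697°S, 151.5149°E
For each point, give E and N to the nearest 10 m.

UTM zone 56S: λ₀ = 153°, k₀ = 0.9996.
P1 (-34.3213°, 151.0220°) → (318013.323, 6200446.378) m.
P2 (-34.2697°, 151.5149°) → (363283.539, 6206941.728) m.

P1: E 318010 m, N 6200450 m; P2: E 363280 m, N 6206940 m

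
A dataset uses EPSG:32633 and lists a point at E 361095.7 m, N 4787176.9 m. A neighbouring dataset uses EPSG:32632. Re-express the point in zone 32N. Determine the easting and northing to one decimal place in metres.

E 848382.6 m, N 4794696.9 m

UTM 33N → geographic: φ = 43.22460027°, λ = 13.28960045°.
UTM 32N (λ₀ = 9°) forward: E = 848382.570 m, N = 4794696.892 m.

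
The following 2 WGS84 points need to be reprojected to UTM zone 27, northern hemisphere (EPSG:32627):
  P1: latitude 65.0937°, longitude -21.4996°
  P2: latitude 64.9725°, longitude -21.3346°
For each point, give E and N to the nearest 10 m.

P1: E 476520 m, N 7218990 m; P2: E 484210 m, N 7205430 m

UTM zone 27N: λ₀ = -21°, k₀ = 0.9996.
P1 (65.0937°, -21.4996°) → (476523.281, 7218990.163) m.
P2 (64.9725°, -21.3346°) → (484205.220, 7205431.556) m.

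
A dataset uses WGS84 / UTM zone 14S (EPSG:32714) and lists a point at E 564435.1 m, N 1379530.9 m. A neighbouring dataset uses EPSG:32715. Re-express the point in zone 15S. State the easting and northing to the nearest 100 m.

UTM 14S → geographic: φ = -77.64710018°, λ = -96.30100003°.
UTM 15S (λ₀ = -93°) forward: E = 421206.067 m, N = 1378795.807 m.

E 421200 m, N 1378800 m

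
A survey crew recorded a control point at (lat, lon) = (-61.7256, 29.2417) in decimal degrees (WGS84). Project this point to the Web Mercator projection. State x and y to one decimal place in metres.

Web Mercator is spherical with R = a = 6378137 m.
x = R·λ = 6378137 × 0.510363944 = 3255171.154 m.
y = R·ln tan(π/4 + φ/2) = 6378137 × -1.378830377 = -8794369.042 m.

x 3255171.2 m, y -8794369.0 m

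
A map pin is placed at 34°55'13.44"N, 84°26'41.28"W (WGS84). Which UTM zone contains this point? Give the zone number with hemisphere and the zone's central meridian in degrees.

Zone 16N, central meridian -87°

UTM zone = ⌊(λ + 180)/6⌋ + 1; -84.4448° ∈ [-90°, -84°) → zone 16.
Hemisphere: N (φ ≥ 0).
Central meridian λ₀ = 6×16 − 183 = -87°.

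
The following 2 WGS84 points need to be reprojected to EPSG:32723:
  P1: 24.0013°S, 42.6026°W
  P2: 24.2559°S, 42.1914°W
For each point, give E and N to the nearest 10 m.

P1: E 743890 m, N 7343550 m; P2: E 785170 m, N 7314570 m

UTM zone 23S: λ₀ = -45°, k₀ = 0.9996.
P1 (-24.0013°, -42.6026°) → (743887.628, 7343553.261) m.
P2 (-24.2559°, -42.1914°) → (785174.189, 7314568.361) m.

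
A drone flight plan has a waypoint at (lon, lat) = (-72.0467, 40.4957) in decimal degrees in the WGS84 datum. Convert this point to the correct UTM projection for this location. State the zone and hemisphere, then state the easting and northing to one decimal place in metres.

Longitude -72.0467° lies in the 6° band [-78°, -72°), giving zone 18; latitude is north of the equator, so 18N.
Zone 18 central meridian λ₀ = 6×18 − 183 = -75°; Δλ = +2.9533°.
Transverse Mercator on WGS84 with k₀ = 0.9996 gives E = 750278.039 m, N = 4486968.194 m.

Zone 18N: E 750278.0 m, N 4486968.2 m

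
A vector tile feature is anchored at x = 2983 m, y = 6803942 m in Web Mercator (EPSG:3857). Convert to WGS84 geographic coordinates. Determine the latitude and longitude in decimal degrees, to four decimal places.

lat 52.0211°, lon 0.0268°

R = 6378137 m. λ = x/R = 0.02679674°.
φ = 2·arctan(exp(y/R)) − 90° = 2·arctan(2.90595) − 90° = 52.02110274°.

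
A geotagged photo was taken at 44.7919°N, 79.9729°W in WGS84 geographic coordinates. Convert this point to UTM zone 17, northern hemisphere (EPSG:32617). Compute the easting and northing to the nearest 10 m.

Zone 17 central meridian λ₀ = 6×17 − 183 = -81°; Δλ = +1.0271°.
Transverse Mercator on WGS84 with k₀ = 0.9996 gives E = 581243.721 m, N = 4960346.619 m.

E 581240 m, N 4960350 m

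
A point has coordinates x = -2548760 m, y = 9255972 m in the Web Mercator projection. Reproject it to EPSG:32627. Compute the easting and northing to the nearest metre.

Web Mercator inverse (R = 6378137 m) → φ = 63.62820160°, λ = -22.89590064°.
UTM 27N forward: E = 406047.578 m, N = 7056977.555 m.

E 406048 m, N 7056978 m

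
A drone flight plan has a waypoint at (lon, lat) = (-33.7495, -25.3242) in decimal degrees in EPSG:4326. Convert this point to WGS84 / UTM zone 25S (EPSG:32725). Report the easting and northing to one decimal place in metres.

E 424566.5 m, N 7198942.2 m

Zone 25 central meridian λ₀ = 6×25 − 183 = -33°; Δλ = -0.7495°.
Transverse Mercator on WGS84 with k₀ = 0.9996 gives E = 424566.464 m, N = 7198942.216 m.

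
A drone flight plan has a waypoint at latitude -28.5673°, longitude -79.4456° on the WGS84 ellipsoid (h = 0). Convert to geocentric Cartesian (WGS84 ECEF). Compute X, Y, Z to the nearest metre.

WGS84: a = 6378137 m, e² = 0.006694380; N(φ) = a/√(1−e²sin²φ) = 6383024.372 m.
X = (N+h)·cosφ·cosλ = 1026832.550 m; Y = (N+h)·cosφ·sinλ = -5511085.400 m; Z = (N(1−e²)+h)·sinφ = -3031869.587 m.

X 1026833 m, Y -5511085 m, Z -3031870 m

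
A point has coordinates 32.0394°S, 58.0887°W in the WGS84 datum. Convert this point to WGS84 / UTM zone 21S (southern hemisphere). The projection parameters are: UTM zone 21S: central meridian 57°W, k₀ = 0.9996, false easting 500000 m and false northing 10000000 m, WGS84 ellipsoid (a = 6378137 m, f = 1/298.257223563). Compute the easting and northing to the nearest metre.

E 397208 m, N 6454679 m

Zone 21 central meridian λ₀ = 6×21 − 183 = -57°; Δλ = -1.0887°.
Transverse Mercator on WGS84 with k₀ = 0.9996 gives E = 397207.740 m, N = 6454678.974 m.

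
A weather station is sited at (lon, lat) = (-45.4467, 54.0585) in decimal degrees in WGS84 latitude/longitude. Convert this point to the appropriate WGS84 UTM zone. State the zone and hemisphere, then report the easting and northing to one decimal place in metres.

Longitude -45.4467° lies in the 6° band [-48°, -42°), giving zone 23; latitude is north of the equator, so 23N.
Zone 23 central meridian λ₀ = 6×23 − 183 = -45°; Δλ = -0.4467°.
Transverse Mercator on WGS84 with k₀ = 0.9996 gives E = 470760.180 m, N = 5990122.715 m.

Zone 23N: E 470760.2 m, N 5990122.7 m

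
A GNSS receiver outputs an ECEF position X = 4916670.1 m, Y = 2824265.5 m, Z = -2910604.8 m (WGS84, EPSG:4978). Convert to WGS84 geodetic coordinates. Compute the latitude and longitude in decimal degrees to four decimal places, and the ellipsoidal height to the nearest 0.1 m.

λ = atan2(Y, X) = 29.87420036°; p = √(X²+Y²) = 5670107.6 m.
Bowring's method on WGS84 (a = 6378137 m, b = 6356752.314 m) gives φ = -27.32920006°, h = -140.723 m.

lat -27.3292°, lon 29.8742°, h -140.7 m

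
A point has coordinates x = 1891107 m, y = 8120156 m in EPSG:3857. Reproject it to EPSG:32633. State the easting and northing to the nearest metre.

E 615136 m, N 6510604 m

Web Mercator inverse (R = 6378137 m) → φ = 58.72020204°, λ = 16.98810322°.
UTM 33N forward: E = 615135.754 m, N = 6510604.485 m.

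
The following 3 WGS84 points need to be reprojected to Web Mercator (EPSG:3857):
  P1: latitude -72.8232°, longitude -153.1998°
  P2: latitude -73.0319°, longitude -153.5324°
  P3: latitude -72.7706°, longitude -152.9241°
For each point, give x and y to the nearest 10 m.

Web Mercator: x = R·λ, y = R·ln tan(π/4+φ/2), R = 6378137 m.
P1 (-72.8232°, -153.1998°) → (-17054123.726, -12056499.279) m.
P2 (-73.0319°, -153.5324°) → (-17091148.588, -12135634.802) m.
P3 (-72.7706°, -152.9241°) → (-17023432.942, -12036701.420) m.

P1: x -17054120 m, y -12056500 m; P2: x -17091150 m, y -12135630 m; P3: x -17023430 m, y -12036700 m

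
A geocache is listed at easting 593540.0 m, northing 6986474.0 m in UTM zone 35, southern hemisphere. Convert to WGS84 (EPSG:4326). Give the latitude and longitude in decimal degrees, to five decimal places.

lat -27.24140°, lon 27.94480°

Zone 35S: λ₀ = 27°, k₀ = 0.9996, false easting 500000 m, false northing 10000000 m.
Meridian distance M = (N − FN)/k₀ = -3014731.9 m.
Inverse transverse Mercator on WGS84 gives φ = -27.24139985°, λ = 27.94480002°.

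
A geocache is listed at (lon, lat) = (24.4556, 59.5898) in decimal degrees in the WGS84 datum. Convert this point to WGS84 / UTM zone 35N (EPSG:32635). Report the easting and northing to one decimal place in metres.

E 356349.1 m, N 6608481.1 m

Zone 35 central meridian λ₀ = 6×35 − 183 = 27°; Δλ = -2.5444°.
Transverse Mercator on WGS84 with k₀ = 0.9996 gives E = 356349.077 m, N = 6608481.087 m.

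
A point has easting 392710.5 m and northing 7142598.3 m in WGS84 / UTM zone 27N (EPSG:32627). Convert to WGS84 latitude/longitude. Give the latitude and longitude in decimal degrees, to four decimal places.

lat 64.3922°, lon -23.2251°

Zone 27N: λ₀ = -21°, k₀ = 0.9996, false easting 500000 m.
Meridian distance M = (N − FN)/k₀ = 7145456.5 m.
Inverse transverse Mercator on WGS84 gives φ = 64.39220023°, λ = -23.22509971°.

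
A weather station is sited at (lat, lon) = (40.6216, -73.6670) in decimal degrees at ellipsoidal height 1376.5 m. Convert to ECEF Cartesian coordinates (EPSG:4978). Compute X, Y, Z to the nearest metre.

X 1363661 m, Y -4653407 m, Z 4131515 m

WGS84: a = 6378137 m, e² = 0.006694380; N(φ) = a/√(1−e²sin²φ) = 6387205.642 m.
X = (N+h)·cosφ·cosλ = 1363661.171 m; Y = (N+h)·cosφ·sinλ = -4653406.644 m; Z = (N(1−e²)+h)·sinφ = 4131514.616 m.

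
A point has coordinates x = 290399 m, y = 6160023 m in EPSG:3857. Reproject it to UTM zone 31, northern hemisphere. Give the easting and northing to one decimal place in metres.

Web Mercator inverse (R = 6378137 m) → φ = 48.31859915°, λ = 2.60869860°.
UTM 31N forward: E = 470990.877 m, N = 5351786.166 m.

E 470990.9 m, N 5351786.2 m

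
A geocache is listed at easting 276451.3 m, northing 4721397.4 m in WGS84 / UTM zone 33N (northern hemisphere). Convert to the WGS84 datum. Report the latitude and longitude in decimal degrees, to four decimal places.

Zone 33N: λ₀ = 15°, k₀ = 0.9996, false easting 500000 m.
Meridian distance M = (N − FN)/k₀ = 4723286.7 m.
Inverse transverse Mercator on WGS84 gives φ = 42.61260025°, λ = 12.27450008°.

lat 42.6126°, lon 12.2745°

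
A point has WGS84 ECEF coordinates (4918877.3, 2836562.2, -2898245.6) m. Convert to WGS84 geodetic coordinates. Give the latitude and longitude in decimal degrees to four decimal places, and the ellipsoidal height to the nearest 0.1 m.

lat -27.1968°, lon 29.9707°, h 1350.8 m

λ = atan2(Y, X) = 29.97069977°; p = √(X²+Y²) = 5678154.5 m.
Bowring's method on WGS84 (a = 6378137 m, b = 6356752.314 m) gives φ = -27.19679986°, h = 1350.841 m.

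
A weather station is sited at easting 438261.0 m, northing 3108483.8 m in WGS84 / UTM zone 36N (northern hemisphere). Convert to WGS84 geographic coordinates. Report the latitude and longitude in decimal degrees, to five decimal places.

lat 28.10040°, lon 32.37150°

Zone 36N: λ₀ = 33°, k₀ = 0.9996, false easting 500000 m.
Meridian distance M = (N − FN)/k₀ = 3109727.7 m.
Inverse transverse Mercator on WGS84 gives φ = 28.10040023°, λ = 32.37150030°.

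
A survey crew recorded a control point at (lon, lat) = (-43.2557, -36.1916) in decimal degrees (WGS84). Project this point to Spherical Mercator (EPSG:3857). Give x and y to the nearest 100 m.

x -4815200 m, y -4327000 m

Web Mercator is spherical with R = a = 6378137 m.
x = R·λ = 6378137 × -0.754954385 = -4815202.498 m.
y = R·ln tan(π/4 + φ/2) = 6378137 × -0.678413989 = -4327017.365 m.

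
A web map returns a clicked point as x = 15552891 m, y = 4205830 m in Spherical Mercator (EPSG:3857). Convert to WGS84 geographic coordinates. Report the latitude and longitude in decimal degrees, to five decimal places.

R = 6378137 m. λ = x/R = 139.71399698°.
φ = 2·arctan(exp(y/R)) − 90° = 2·arctan(1.93366) − 90° = 35.30810052°.

lat 35.30810°, lon 139.71400°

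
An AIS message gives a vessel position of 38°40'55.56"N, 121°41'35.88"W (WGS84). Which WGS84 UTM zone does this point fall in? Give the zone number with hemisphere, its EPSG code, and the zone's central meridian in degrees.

UTM zone = ⌊(λ + 180)/6⌋ + 1; -121.6933° ∈ [-126°, -120°) → zone 10.
Hemisphere: N (φ ≥ 0).
Central meridian λ₀ = 6×10 − 183 = -123°.
EPSG code: 32610.

Zone 10N (EPSG:32610), central meridian -123°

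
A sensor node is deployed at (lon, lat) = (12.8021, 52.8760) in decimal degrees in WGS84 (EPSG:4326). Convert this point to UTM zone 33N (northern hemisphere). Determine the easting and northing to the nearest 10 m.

E 352090 m, N 5860740 m

Zone 33 central meridian λ₀ = 6×33 − 183 = 15°; Δλ = -2.1979°.
Transverse Mercator on WGS84 with k₀ = 0.9996 gives E = 352085.694 m, N = 5860739.237 m.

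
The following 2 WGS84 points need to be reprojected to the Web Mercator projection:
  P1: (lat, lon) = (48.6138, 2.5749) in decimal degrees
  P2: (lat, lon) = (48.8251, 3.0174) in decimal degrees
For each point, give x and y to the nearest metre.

Web Mercator: x = R·λ, y = R·ln tan(π/4+φ/2), R = 6378137 m.
P1 (48.6138°, 2.5749°) → (286636.557, 6209583.598) m.
P2 (48.8251°, 3.0174°) → (335895.432, 6245236.462) m.

P1: x 286637 m, y 6209584 m; P2: x 335895 m, y 6245236 m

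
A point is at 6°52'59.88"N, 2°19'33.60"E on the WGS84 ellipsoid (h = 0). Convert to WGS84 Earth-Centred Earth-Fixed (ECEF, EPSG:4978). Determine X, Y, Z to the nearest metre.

WGS84: a = 6378137 m, e² = 0.006694380; N(φ) = a/√(1−e²sin²φ) = 6378443.664 m.
X = (N+h)·cosφ·cosλ = 6327252.416 m; Y = (N+h)·cosφ·sinλ = 257004.609 m; Z = (N(1−e²)+h)·sinφ = 759322.912 m.

X 6327252 m, Y 257005 m, Z 759323 m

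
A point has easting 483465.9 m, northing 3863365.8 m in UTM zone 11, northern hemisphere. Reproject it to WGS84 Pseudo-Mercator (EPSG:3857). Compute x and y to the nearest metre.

Unproject from UTM 11N (λ₀ = -117°) → φ = 34.91260042°, λ = -117.18099998°.
Web Mercator (R = 6378137 m): x = -13044529.249 m, y = 4152010.224 m.

x -13044529 m, y 4152010 m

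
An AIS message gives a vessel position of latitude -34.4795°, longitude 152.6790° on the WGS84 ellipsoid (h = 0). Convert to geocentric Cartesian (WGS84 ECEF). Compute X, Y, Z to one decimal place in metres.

WGS84: a = 6378137 m, e² = 0.006694380; N(φ) = a/√(1−e²sin²φ) = 6384989.948 m.
X = (N+h)·cosφ·cosλ = -4676201.571 m; Y = (N+h)·cosφ·sinλ = 2415738.520 m; Z = (N(1−e²)+h)·sinφ = -3590417.573 m.

X -4676201.6 m, Y 2415738.5 m, Z -3590417.6 m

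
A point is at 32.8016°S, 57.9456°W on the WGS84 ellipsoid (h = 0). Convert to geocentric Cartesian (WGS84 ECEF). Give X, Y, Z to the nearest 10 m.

WGS84: a = 6378137 m, e² = 0.006694380; N(φ) = a/√(1−e²sin²φ) = 6384411.559 m.
X = (N+h)·cosφ·cosλ = 2848092.507 m; Y = (N+h)·cosφ·sinλ = -4548285.729 m; Z = (N(1−e²)+h)·sinφ = -3435484.582 m.

X 2848090 m, Y -4548290 m, Z -3435480 m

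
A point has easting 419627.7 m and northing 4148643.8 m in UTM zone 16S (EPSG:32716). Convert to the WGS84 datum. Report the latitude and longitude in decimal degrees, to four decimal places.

Zone 16S: λ₀ = -87°, k₀ = 0.9996, false easting 500000 m, false northing 10000000 m.
Meridian distance M = (N − FN)/k₀ = -5853697.7 m.
Inverse transverse Mercator on WGS84 gives φ = -52.80600019°, λ = -88.19229950°.

lat -52.8060°, lon -88.1923°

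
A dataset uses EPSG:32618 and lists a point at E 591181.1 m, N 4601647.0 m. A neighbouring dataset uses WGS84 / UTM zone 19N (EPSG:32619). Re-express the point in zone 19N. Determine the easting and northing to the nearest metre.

UTM 18N → geographic: φ = 41.56129986°, λ = -73.90649997°.
UTM 19N (λ₀ = -69°) forward: E = 90815.884 m, N = 4612708.138 m.

E 90816 m, N 4612708 m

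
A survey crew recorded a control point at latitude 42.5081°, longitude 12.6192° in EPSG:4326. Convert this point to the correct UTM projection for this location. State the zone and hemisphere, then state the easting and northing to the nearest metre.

Zone 33N: E 304399 m, N 4708939 m

Longitude 12.6192° lies in the 6° band [12°, 18°), giving zone 33; latitude is north of the equator, so 33N.
Zone 33 central meridian λ₀ = 6×33 − 183 = 15°; Δλ = -2.3808°.
Transverse Mercator on WGS84 with k₀ = 0.9996 gives E = 304399.135 m, N = 4708939.265 m.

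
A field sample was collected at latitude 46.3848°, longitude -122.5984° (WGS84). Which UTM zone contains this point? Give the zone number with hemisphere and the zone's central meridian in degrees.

UTM zone = ⌊(λ + 180)/6⌋ + 1; -122.5984° ∈ [-126°, -120°) → zone 10.
Hemisphere: N (φ ≥ 0).
Central meridian λ₀ = 6×10 − 183 = -123°.

Zone 10N, central meridian -123°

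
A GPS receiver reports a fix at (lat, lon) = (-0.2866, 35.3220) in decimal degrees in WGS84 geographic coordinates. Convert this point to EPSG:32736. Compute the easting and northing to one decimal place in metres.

Zone 36 central meridian λ₀ = 6×36 − 183 = 33°; Δλ = +2.3220°.
Transverse Mercator on WGS84 with k₀ = 0.9996 gives E = 758448.482 m, N = 9968295.879 m.

E 758448.5 m, N 9968295.9 m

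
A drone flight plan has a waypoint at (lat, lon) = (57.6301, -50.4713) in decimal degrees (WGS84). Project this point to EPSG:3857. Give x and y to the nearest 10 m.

Web Mercator is spherical with R = a = 6378137 m.
x = R·λ = 6378137 × -0.880890363 = -5618439.416 m.
y = R·ln tan(π/4 + φ/2) = 6378137 × 1.237040099 = 7890011.229 m.

x -5618440 m, y 7890010 m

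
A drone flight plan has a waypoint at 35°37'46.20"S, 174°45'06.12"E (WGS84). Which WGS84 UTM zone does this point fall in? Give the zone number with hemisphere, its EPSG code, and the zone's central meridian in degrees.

Zone 60S (EPSG:32760), central meridian 177°

UTM zone = ⌊(λ + 180)/6⌋ + 1; 174.7517° ∈ [174°, 180°) → zone 60.
Hemisphere: S (φ < 0).
Central meridian λ₀ = 6×60 − 183 = 177°.
EPSG code: 32760.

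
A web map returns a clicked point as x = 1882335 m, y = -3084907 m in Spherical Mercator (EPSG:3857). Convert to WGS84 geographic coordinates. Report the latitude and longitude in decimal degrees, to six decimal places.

lat -26.690903°, lon 16.909303°

R = 6378137 m. λ = x/R = 16.90930300°.
φ = 2·arctan(exp(y/R)) − 90° = 2·arctan(0.61652) − 90° = -26.69090336°.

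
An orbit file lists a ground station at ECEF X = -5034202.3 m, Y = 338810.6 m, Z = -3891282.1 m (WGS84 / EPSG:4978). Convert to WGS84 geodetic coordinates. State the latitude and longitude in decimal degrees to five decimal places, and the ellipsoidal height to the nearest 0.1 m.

lat -37.82650°, lon 176.14970°, h 1681.5 m

λ = atan2(Y, X) = 176.14970039°; p = √(X²+Y²) = 5045590.7 m.
Bowring's method on WGS84 (a = 6378137 m, b = 6356752.314 m) gives φ = -37.82650013°, h = 1681.549 m.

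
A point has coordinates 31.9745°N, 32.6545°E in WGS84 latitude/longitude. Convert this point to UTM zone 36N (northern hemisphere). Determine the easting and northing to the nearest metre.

Zone 36 central meridian λ₀ = 6×36 − 183 = 33°; Δλ = -0.3455°.
Transverse Mercator on WGS84 with k₀ = 0.9996 gives E = 467356.562 m, N = 3537661.335 m.

E 467357 m, N 3537661 m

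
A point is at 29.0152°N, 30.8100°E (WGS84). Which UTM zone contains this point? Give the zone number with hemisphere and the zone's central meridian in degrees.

Zone 36N, central meridian 33°

UTM zone = ⌊(λ + 180)/6⌋ + 1; 30.8100° ∈ [30°, 36°) → zone 36.
Hemisphere: N (φ ≥ 0).
Central meridian λ₀ = 6×36 − 183 = 33°.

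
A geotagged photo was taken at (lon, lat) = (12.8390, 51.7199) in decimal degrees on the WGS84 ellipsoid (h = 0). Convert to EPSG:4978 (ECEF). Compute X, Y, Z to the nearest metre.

X 3860479 m, Y 879843 m, Z 4983556 m

WGS84: a = 6378137 m, e² = 0.006694380; N(φ) = a/√(1−e²sin²φ) = 6391333.246 m.
X = (N+h)·cosφ·cosλ = 3860478.581 m; Y = (N+h)·cosφ·sinλ = 879843.024 m; Z = (N(1−e²)+h)·sinφ = 4983556.156 m.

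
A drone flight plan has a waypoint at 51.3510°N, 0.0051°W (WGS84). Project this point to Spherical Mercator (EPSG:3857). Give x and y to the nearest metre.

x -568 m, y 6683618 m

Web Mercator is spherical with R = a = 6378137 m.
x = R·λ = 6378137 × -0.000089012 = -567.729 m.
y = R·ln tan(π/4 + φ/2) = 6378137 × 1.047895019 = 6683617.993 m.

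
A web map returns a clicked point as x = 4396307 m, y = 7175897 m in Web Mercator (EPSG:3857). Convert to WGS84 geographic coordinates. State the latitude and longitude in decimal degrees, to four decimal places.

R = 6378137 m. λ = x/R = 39.49269772°.
φ = 2·arctan(exp(y/R)) − 90° = 2·arctan(3.08045) − 90° = 54.03030084°.

lat 54.0303°, lon 39.4927°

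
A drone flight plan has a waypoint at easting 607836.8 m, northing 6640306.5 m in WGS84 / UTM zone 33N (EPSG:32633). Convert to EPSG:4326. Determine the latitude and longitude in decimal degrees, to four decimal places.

Zone 33N: λ₀ = 15°, k₀ = 0.9996, false easting 500000 m.
Meridian distance M = (N − FN)/k₀ = 6642963.7 m.
Inverse transverse Mercator on WGS84 gives φ = 59.88620045°, λ = 16.92689946°.

lat 59.8862°, lon 16.9269°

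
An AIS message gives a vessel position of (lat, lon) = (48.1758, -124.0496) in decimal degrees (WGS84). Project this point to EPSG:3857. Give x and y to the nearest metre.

Web Mercator is spherical with R = a = 6378137 m.
x = R·λ = 6378137 × -2.165073956 = -13809138.305 m.
y = R·ln tan(π/4 + φ/2) = 6378137 × 0.962060188 = 6136151.682 m.

x -13809138 m, y 6136152 m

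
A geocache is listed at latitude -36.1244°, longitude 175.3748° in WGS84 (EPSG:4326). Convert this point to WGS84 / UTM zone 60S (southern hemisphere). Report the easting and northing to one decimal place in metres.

E 353748.9 m, N 6001030.6 m

Zone 60 central meridian λ₀ = 6×60 − 183 = 177°; Δλ = -1.6252°.
Transverse Mercator on WGS84 with k₀ = 0.9996 gives E = 353748.945 m, N = 6001030.602 m.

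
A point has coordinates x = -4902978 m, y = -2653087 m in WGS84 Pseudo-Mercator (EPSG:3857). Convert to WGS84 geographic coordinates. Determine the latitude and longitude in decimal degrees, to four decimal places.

lat -23.1741°, lon -44.0442°

R = 6378137 m. λ = x/R = -44.04420075°.
φ = 2·arctan(exp(y/R)) − 90° = 2·arctan(0.65970) − 90° = -23.17410240°.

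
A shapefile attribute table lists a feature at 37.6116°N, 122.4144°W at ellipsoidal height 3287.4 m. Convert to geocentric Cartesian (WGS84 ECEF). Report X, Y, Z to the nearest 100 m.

X -2713100 m, Y -4272800 m, Z 3873400 m

WGS84: a = 6378137 m, e² = 0.006694380; N(φ) = a/√(1−e²sin²φ) = 6386103.764 m.
X = (N+h)·cosφ·cosλ = -2713139.361 m; Y = (N+h)·cosφ·sinλ = -4272849.484 m; Z = (N(1−e²)+h)·sinφ = 3873389.757 m.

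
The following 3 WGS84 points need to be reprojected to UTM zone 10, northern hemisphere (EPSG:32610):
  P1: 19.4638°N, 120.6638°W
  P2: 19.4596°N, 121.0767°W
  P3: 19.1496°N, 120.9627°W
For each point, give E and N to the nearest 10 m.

P1: E 745250 m, N 2153810 m; P2: E 701890 m, N 2152810 m; P3: E 714270 m, N 2118630 m

UTM zone 10N: λ₀ = -123°, k₀ = 0.9996.
P1 (19.4638°, -120.6638°) → (745248.765, 2153813.876) m.
P2 (19.4596°, -121.0767°) → (701894.576, 2152811.629) m.
P3 (19.1496°, -120.9627°) → (714268.931, 2118630.501) m.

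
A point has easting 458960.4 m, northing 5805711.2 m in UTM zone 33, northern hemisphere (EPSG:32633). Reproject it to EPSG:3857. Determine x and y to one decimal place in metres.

x 1602644.5 m, y 6872794.6 m

Unproject from UTM 33N (λ₀ = 15°) → φ = 52.40010043°, λ = 14.39680033°.
Web Mercator (R = 6378137 m): x = 1602644.482 m, y = 6872794.577 m.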